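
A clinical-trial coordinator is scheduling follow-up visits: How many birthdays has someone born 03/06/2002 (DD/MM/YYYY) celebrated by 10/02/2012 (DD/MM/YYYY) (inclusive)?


Birth: 2002-06-03
Reference: 2012-02-10
Year difference: 2012 - 2002 = 10
Has birthday (06-03) occurred by 02-10? No
Birthday not yet reached this year -> subtract 1
Age in full years: 9

9


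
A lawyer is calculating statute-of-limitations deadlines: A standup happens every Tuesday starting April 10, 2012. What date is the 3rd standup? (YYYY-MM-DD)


First occurrence: 2012-04-10 (occurrence 1)
Each occurrence is 7 days after the previous.
Occurrence 3 is 2 weeks after the first.
2 weeks = 14 days
2012-04-10 + 14 days = 2012-04-24

2012-04-24


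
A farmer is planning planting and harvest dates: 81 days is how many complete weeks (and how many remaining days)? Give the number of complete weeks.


Total days: 81
Days per week: 7
Division: 81 / 7 = 11 remainder 4
Complete weeks: 11
Remaining days: 4

11


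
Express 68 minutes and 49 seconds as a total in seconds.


Minutes: 68
Seconds: 49
Convert minutes to seconds: 68 x 60 = 4080
Add remaining seconds: 4080 + 49 = 4129

4129


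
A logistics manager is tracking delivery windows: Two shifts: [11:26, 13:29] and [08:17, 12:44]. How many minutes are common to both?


Interval A: [686, 809] minutes from midnight
Interval B: [497, 764] minutes from midnight
Overlap start = max(686, 497) = 686
Overlap end = min(809, 764) = 764
Overlap = 764 - 686 = 78 minutes

78


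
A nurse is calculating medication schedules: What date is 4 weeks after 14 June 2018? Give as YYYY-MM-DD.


Start: 2018-06-14
Weeks to add: 4
Convert to days: 4 x 7 = 28 days
Add 28 days to 2018-06-14
Result: 2018-07-12

2018-07-12


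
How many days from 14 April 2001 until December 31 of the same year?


Start: April 14, 2001
End: December 31, 2001
Days left in April: 16
May: 31
June: 30
July: 31
August: 31
... plus remaining months
Sum of remaining months: 245
Total: 16 + 245 = 261

261


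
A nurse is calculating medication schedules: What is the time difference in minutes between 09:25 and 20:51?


Start time: 09:25 = 565 minutes from midnight
End time: 20:51 = 1251 minutes from midnight
Difference: 1251 - 565 = 686 minutes
That is 11 hours and 26 minutes

686


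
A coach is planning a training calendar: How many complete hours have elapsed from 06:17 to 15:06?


Start: 06:17
End: 15:06
Hour difference: 15 - 6 = 9 hours
Minute difference: 6 - 17 = -11 minutes
Total minutes: 529
Complete hours: 529 / 60 = 8 (remainder 49)

8


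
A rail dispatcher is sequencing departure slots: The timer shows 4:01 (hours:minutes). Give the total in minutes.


Hours: 4
Minutes: 1
Convert hours to minutes: 4 x 60 = 240
Add remaining minutes: 240 + 1 = 241

241


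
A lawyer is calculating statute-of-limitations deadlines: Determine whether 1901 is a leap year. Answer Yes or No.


Year: 1901
Divisible by 4? 1901 / 4 = 475.25 -> No
Not divisible by 4, so NOT a leap year

No


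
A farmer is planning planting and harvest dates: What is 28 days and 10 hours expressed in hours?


Days: 28
Extra hours: 10
Hours per day: 24
Days to hours: 28 x 24 = 672
Total: 672 + 10 = 682

682


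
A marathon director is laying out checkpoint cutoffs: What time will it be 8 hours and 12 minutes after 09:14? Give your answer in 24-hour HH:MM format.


Start time: 09:14
Adding: 8 hours 12 minutes
Minutes: 14 + 12 = 26
Hours: 9 + 8 + 0 = 17
Result: 17:26

17:26


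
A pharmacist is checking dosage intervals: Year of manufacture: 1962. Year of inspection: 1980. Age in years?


Birth year: 1962
Current year: 1980
Age = current year - birth year
Age = 1980 - 1962 = 18

18


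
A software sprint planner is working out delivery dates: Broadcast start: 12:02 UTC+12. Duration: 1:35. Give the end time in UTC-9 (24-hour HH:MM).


Start: 12:02 in UTC+12
Step 1 - add duration:
  minutes: 2 + 35 = 37
  hours: 12 + 1 + 0 = 13
  end in UTC+12: 13:37
Step 2 - convert UTC+12 -> UTC-9:
  offset difference: -9 - (12) = -21 hours
  13 + (-21) = -8 -> mod 24 = 16
Result: 16:37 in UTC-9

16:37


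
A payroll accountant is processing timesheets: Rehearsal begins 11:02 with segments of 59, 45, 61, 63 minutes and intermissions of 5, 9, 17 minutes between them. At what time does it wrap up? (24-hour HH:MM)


Start: 11:02 = 662 min from midnight
  after task 1 (59 min): 12:01
  after break (5 min): 12:06
  after task 2 (45 min): 12:51
  after break (9 min): 13:00
  after task 3 (61 min): 14:01
  after break (17 min): 14:18
  after task 4 (63 min): 15:21
Total elapsed: 259 minutes
End time: 15:21

15:21


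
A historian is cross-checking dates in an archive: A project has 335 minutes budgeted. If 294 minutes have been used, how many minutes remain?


Total budget: 335 minutes
Time used: 294 minutes
Remaining: 335 - 294 = 41 minutes
Percent used: 87.8%
Percent remaining: 12.2%

41


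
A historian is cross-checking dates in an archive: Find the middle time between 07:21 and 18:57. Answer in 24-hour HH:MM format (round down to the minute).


Start time: 07:21 = 441 minutes from midnight
End time: 18:57 = 1137 minutes from midnight
Sum: 441 + 1137 = 1578
Midpoint: 1578 / 2 = 789 minutes
Convert: 789 / 60 = 13 hours, 9 minutes
Result: 13:09

13:09


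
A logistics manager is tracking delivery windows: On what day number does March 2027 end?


Month: March
Year: 2027
March is a 31-day month
Total: 31 days

31


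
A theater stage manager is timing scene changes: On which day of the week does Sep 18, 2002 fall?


Date: 2002-09-18
January 1, 2002 is a Tuesday
Day of year: 261
Offset from Jan 1: 260 days
260 mod 7 = 1
Result: Wednesday

Wednesday


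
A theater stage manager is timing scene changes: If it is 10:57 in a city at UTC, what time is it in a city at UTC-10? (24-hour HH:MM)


Local time: 10:57 at UTC (offset 0h)
Target zone: UTC-10 (offset -10h)
Difference: -10 - (0) = -10 hours
Calculation: 10 + (-10) = 0
Result: 00:57

00:57


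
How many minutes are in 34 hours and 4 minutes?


Hours: 34
Extra minutes: 4
Minutes per hour: 60
Hours to minutes: 34 x 60 = 2040
Total: 2040 + 4 = 2044

2044


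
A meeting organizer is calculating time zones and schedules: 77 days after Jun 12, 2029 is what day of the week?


Start: 2029-06-12 (Tuesday)
Step 1 - find target date: add 77 days
  2029-06-12 + 77 days = 2029-08-28
Step 2 - day of week:
  77 mod 7 = 0
  Tuesday + 0 days -> Tuesday
Result: Tuesday (2029-08-28)

Tuesday


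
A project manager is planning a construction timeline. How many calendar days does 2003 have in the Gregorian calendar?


Year: 2003
Check leap year rules:
Divisible by 4? No
2003 is not a leap year
Days: 365

365


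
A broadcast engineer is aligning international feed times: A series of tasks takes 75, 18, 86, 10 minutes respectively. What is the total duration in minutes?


Durations: 75, 18, 86, 10
Running sum: 75
+ 18 = 93
+ 86 = 179
+ 10 = 189
Total duration: 189 minutes
That is 3 hours and 9 minutes

189


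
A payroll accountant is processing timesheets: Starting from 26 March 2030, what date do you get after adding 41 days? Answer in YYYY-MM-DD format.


Start: 2030-03-26
Adding 41 days
Days remaining in March: 5
After March: 36 days still to add
April 2030: 30 days, 6 remaining
May 2030 has 31 days, need 6
Result: 2030-05-06

2030-05-06


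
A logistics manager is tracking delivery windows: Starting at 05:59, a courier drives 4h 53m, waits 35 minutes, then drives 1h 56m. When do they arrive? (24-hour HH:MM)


Depart: 05:59
Leg 1: +293 min -> 10:52
Layover: +35 min -> 11:27
Leg 2: +116 min -> 13:23
Total travel: 444 minutes = 7h 24m
Arrival: 13:23

13:23


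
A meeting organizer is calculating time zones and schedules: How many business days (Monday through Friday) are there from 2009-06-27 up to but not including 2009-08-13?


Start: 2009-06-27 (Saturday)
End (exclusive): 2009-08-13 (Thursday)
Total calendar days: 47
Full weeks: 47 // 7 = 6 -> 30 weekdays
Remaining 5 days starting on Saturday:
  Sat(-), Sun(-), Mon(w), Tue(w), Wed(w) -> 3 weekdays
Total business days: 30 + 3 = 33

33


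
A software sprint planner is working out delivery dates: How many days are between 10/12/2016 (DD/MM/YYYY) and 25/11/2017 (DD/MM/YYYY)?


Start date: 2016-12-10
End date: 2017-11-25
Dec 2016: +22 days
Jan 2017: +31 days
Feb 2017: +28 days
... (9 more months)
Total: 350 days

350


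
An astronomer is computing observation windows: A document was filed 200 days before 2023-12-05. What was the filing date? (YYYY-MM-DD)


Start: 2023-12-05
Subtracting 200 days
Days already passed in December: 5
After going back through December: 195 more days to subtract
November 2023: 30 days, 165 remaining
October 2023: 31 days, 134 remaining
September 2023: 30 days, 104 remaining
August 2023: 31 days, 73 remaining
Result: 2023-05-19

2023-05-19


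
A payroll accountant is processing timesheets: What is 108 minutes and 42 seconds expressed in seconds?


Minutes: 108
Extra seconds: 42
Seconds per minute: 60
Minutes to seconds: 108 x 60 = 6480
Total: 6480 + 42 = 6522

6522


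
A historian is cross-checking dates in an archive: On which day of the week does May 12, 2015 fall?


Date: 2015-05-12
January 1, 2015 is a Thursday
Day of year: 132
Offset from Jan 1: 131 days
131 mod 7 = 5
Result: Tuesday

Tuesday


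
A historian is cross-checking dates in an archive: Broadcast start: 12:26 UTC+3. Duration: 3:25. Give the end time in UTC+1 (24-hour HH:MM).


Start: 12:26 in UTC+3
Step 1 - add duration:
  minutes: 26 + 25 = 51
  hours: 12 + 3 + 0 = 15
  end in UTC+3: 15:51
Step 2 - convert UTC+3 -> UTC+1:
  offset difference: 1 - (3) = -2 hours
  15 + (-2) = 13 -> mod 24 = 13
Result: 13:51 in UTC+1

13:51


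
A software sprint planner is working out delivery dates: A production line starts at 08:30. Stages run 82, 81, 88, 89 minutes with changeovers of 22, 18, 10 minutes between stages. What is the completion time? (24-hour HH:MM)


Start: 08:30 = 510 min from midnight
  after task 1 (82 min): 09:52
  after break (22 min): 10:14
  after task 2 (81 min): 11:35
  after break (18 min): 11:53
  after task 3 (88 min): 13:21
  after break (10 min): 13:31
  after task 4 (89 min): 15:00
Total elapsed: 390 minutes
End time: 15:00

15:00


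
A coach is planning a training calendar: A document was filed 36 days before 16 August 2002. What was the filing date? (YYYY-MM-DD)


Start: 2002-08-16
Subtracting 36 days
Days already passed in August: 16
After going back through August: 20 more days to subtract
July 2002 has 31 days, need 20
Result: 2002-07-11

2002-07-11


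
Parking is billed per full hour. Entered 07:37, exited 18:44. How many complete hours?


Start: 07:37
End: 18:44
Hour difference: 18 - 7 = 11 hours
Minute difference: 44 - 37 = 7 minutes
Total minutes: 667
Complete hours: 667 / 60 = 11 (remainder 7)

11


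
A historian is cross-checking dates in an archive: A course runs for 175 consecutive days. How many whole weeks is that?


Total days: 175
Days per week: 7
Division: 175 / 7 = 25 remainder 0
Complete weeks: 25
Remaining days: 0

25


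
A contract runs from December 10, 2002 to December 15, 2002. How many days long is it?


Start date: 2002-12-10
End date: 2002-12-15
Dec 2002: +5 days
Total: 5 days

5


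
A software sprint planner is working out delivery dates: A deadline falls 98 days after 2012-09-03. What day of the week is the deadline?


Start: 2012-09-03 (Monday)
Step 1 - find target date: add 98 days
  2012-09-03 + 98 days = 2012-12-10
Step 2 - day of week:
  98 mod 7 = 0
  Monday + 0 days -> Monday
Result: Monday (2012-12-10)

Monday


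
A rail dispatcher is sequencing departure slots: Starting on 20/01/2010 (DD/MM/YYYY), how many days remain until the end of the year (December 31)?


Start: January 20, 2010
End: December 31, 2010
Days left in January: 11
February: 28
March: 31
April: 30
May: 31
... plus remaining months
Sum of remaining months: 334
Total: 11 + 334 = 345

345


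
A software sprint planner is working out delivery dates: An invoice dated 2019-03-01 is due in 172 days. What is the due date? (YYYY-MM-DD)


Start: 2019-03-01
Adding 172 days
Days remaining in March: 30
After March: 142 days still to add
April 2019: 30 days, 112 remaining
May 2019: 31 days, 81 remaining
June 2019: 30 days, 51 remaining
July 2019: 31 days, 20 remaining
Result: 2019-08-20

2019-08-20


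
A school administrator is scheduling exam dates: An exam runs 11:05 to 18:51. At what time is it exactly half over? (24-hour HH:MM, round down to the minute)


Start time: 11:05 = 665 minutes from midnight
End time: 18:51 = 1131 minutes from midnight
Sum: 665 + 1131 = 1796
Midpoint: 1796 / 2 = 898 minutes
Convert: 898 / 60 = 14 hours, 58 minutes
Result: 14:58

14:58


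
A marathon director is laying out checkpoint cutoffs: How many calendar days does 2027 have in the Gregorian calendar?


Year: 2027
Check leap year rules:
Divisible by 4? No
2027 is not a leap year
Days: 365

365


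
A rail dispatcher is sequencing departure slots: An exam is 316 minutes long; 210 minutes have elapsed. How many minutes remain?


Total budget: 316 minutes
Time used: 210 minutes
Remaining: 316 - 210 = 106 minutes
Percent used: 66.5%
Percent remaining: 33.5%

106


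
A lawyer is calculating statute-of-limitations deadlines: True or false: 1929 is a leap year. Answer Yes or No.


Year: 1929
Divisible by 4? 1929 / 4 = 482.25 -> No
Not divisible by 4, so NOT a leap year

No


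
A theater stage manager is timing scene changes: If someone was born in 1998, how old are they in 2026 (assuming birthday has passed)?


Birth year: 1998
Current year: 2026
Age = current year - birth year
Age = 2026 - 1998 = 28

28


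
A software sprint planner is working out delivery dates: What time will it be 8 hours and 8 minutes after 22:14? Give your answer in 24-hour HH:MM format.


Start time: 22:14
Adding: 8 hours 8 minutes
Minutes: 14 + 8 = 22
Hours: 22 + 8 + 0 = 30
Hour wraparound: 30 mod 24 = 6
Result: 06:22

06:22


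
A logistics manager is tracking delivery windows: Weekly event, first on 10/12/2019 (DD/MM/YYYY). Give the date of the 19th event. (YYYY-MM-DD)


First occurrence: 2019-12-10 (occurrence 1)
Each occurrence is 7 days after the previous.
Occurrence 19 is 18 weeks after the first.
18 weeks = 126 days
2019-12-10 + 126 days = 2020-04-14

2020-04-14


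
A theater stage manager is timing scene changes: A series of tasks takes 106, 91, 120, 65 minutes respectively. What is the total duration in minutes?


Durations: 106, 91, 120, 65
Running sum: 106
+ 91 = 197
+ 120 = 317
+ 65 = 382
Total duration: 382 minutes
That is 6 hours and 22 minutes

382


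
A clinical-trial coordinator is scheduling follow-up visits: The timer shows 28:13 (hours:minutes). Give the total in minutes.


Hours: 28
Minutes: 13
Convert hours to minutes: 28 x 60 = 1680
Add remaining minutes: 1680 + 13 = 1693

1693


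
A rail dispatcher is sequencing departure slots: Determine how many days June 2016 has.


Month: June
Year: 2016
June is a 30-day month
Total: 30 days

30


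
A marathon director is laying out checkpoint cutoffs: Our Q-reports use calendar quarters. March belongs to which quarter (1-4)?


Month: March (month 3)
Q1: January-March (months 1-3)
Q2: April-June (months 4-6)
Q3: July-September (months 7-9)
Q4: October-December (months 10-12)
Month 3 falls in Q1

1


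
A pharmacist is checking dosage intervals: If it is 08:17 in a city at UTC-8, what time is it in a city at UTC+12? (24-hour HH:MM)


Local time: 08:17 at UTC-8 (offset -8h)
Target zone: UTC+12 (offset 12h)
Difference: 12 - (-8) = 20 hours
Calculation: 8 + (20) = 28
Wraparound: (28) mod 24 = 4
Result: 04:17

04:17


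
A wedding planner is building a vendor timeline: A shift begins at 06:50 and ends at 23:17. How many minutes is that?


Start time: 06:50 = 410 minutes from midnight
End time: 23:17 = 1397 minutes from midnight
Difference: 1397 - 410 = 987 minutes
That is 16 hours and 27 minutes

987


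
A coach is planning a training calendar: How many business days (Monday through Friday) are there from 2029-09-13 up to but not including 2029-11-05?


Start: 2029-09-13 (Thursday)
End (exclusive): 2029-11-05 (Monday)
Total calendar days: 53
Full weeks: 53 // 7 = 7 -> 35 weekdays
Remaining 4 days starting on Thursday:
  Thu(w), Fri(w), Sat(-), Sun(-) -> 2 weekdays
Total business days: 35 + 2 = 37

37


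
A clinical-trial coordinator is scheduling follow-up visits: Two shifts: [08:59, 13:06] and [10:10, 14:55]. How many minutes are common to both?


Interval A: [539, 786] minutes from midnight
Interval B: [610, 895] minutes from midnight
Overlap start = max(539, 610) = 610
Overlap end = min(786, 895) = 786
Overlap = 786 - 610 = 176 minutes

176


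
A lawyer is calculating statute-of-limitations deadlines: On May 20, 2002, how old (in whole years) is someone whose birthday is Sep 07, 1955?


Birth: 1955-09-07
Reference: 2002-05-20
Year difference: 2002 - 1955 = 47
Has birthday (09-07) occurred by 05-20? No
Birthday not yet reached this year -> subtract 1
Age in full years: 46

46


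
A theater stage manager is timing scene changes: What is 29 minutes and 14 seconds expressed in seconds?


Minutes: 29
Extra seconds: 14
Seconds per minute: 60
Minutes to seconds: 29 x 60 = 1740
Total: 1740 + 14 = 1754

1754


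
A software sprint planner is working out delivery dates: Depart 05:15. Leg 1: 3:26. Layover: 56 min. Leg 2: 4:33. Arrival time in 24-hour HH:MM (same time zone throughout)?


Depart: 05:15
Leg 1: +206 min -> 08:41
Layover: +56 min -> 09:37
Leg 2: +273 min -> 14:10
Total travel: 535 minutes = 8h 55m
Arrival: 14:10

14:10


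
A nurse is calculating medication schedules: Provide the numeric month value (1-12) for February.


Calendar month order:
1. January
2. February <--
3. March
February is month number 2

2


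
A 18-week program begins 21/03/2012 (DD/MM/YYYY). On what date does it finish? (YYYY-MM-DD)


Start: 2012-03-21
Weeks to add: 18
Convert to days: 18 x 7 = 126 days
Add 126 days to 2012-03-21
Result: 2012-07-25

2012-07-25


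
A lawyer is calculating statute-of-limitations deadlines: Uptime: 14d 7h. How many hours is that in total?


Days: 14
Extra hours: 7
Hours per day: 24
Days to hours: 14 x 24 = 336
Total: 336 + 7 = 343

343


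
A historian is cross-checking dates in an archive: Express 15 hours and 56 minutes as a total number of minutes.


Hours: 15
Extra minutes: 56
Minutes per hour: 60
Hours to minutes: 15 x 60 = 900
Total: 900 + 56 = 956

956


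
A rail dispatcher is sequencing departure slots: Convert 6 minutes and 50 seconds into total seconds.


Minutes: 6
Seconds: 50
Convert minutes to seconds: 6 x 60 = 360
Add remaining seconds: 360 + 50 = 410

410


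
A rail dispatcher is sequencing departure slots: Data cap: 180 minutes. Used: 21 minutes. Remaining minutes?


Total budget: 180 minutes
Time used: 21 minutes
Remaining: 180 - 21 = 159 minutes
Percent used: 11.7%
Percent remaining: 88.3%

159


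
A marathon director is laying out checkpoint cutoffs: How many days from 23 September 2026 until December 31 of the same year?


Start: September 23, 2026
End: December 31, 2026
Days left in September: 7
October: 31
November: 30
December: 31
Sum of remaining months: 92
Total: 7 + 92 = 99

99


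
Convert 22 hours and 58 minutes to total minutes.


Hours: 22
Extra minutes: 58
Minutes per hour: 60
Hours to minutes: 22 x 60 = 1320
Total: 1320 + 58 = 1378

1378


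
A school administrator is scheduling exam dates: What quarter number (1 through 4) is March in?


Month: March (month 3)
Q1: January-March (months 1-3)
Q2: April-June (months 4-6)
Q3: July-September (months 7-9)
Q4: October-December (months 10-12)
Month 3 falls in Q1

1


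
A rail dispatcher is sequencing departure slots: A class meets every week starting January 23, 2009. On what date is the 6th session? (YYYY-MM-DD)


First occurrence: 2009-01-23 (occurrence 1)
Each occurrence is 7 days after the previous.
Occurrence 6 is 5 weeks after the first.
5 weeks = 35 days
2009-01-23 + 35 days = 2009-02-27

2009-02-27


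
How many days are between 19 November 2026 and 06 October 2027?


Start date: 2026-11-19
End date: 2027-10-06
Nov 2026: +12 days
Dec 2026: +31 days
Jan 2027: +31 days
... (9 more months)
Total: 321 days

321


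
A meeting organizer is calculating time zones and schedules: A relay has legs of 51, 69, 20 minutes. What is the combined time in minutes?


Durations: 51, 69, 20
Running sum: 51
+ 69 = 120
+ 20 = 140
Total duration: 140 minutes
That is 2 hours and 20 minutes

140


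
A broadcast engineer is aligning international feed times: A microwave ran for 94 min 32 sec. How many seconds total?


Minutes: 94
Extra seconds: 32
Seconds per minute: 60
Minutes to seconds: 94 x 60 = 5640
Total: 5640 + 32 = 5672

5672


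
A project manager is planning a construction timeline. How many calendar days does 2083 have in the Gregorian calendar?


Year: 2083
Check leap year rules:
Divisible by 4? No
2083 is not a leap year
Days: 365

365


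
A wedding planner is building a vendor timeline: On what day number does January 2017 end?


Month: January
Year: 2017
January is a 31-day month
Total: 31 days

31


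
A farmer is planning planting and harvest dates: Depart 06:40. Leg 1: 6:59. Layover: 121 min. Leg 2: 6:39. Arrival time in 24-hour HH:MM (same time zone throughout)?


Depart: 06:40
Leg 1: +419 min -> 13:39
Layover: +121 min -> 15:40
Leg 2: +399 min -> 22:19
Total travel: 939 minutes = 15h 39m
Arrival: 22:19

22:19


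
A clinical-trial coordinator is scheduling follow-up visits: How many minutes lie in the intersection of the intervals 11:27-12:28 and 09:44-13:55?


Interval A: [687, 748] minutes from midnight
Interval B: [584, 835] minutes from midnight
Overlap start = max(687, 584) = 687
Overlap end = min(748, 835) = 748
Overlap = 748 - 687 = 61 minutes

61


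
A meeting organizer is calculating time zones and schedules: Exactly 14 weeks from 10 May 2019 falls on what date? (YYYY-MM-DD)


Start: 2019-05-10
Weeks to add: 14
Convert to days: 14 x 7 = 98 days
Add 98 days to 2019-05-10
Result: 2019-08-16

2019-08-16


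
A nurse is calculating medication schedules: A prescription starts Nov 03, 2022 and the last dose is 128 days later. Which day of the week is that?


Start: 2022-11-03 (Thursday)
Step 1 - find target date: add 128 days
  2022-11-03 + 128 days = 2023-03-11
Step 2 - day of week:
  128 mod 7 = 2
  Thursday + 2 days -> Saturday
Result: Saturday (2023-03-11)

Saturday


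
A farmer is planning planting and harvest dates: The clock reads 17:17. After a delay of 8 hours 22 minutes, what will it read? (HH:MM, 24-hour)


Start time: 17:17
Adding: 8 hours 22 minutes
Minutes: 17 + 22 = 39
Hours: 17 + 8 + 0 = 25
Hour wraparound: 25 mod 24 = 1
Result: 01:39

01:39


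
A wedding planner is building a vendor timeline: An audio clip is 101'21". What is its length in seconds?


Minutes: 101
Seconds: 21
Convert minutes to seconds: 101 x 60 = 6060
Add remaining seconds: 6060 + 21 = 6081

6081


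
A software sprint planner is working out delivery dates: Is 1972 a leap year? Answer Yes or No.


Year: 1972
Divisible by 4? 1972 / 4 = 493.0 -> Yes
Divisible by 100? 1972 / 100 = 19.72 -> No
Divisible by 4 but not 100, so it IS a leap year

Yes


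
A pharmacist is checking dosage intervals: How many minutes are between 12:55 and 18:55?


Start time: 12:55 = 775 minutes from midnight
End time: 18:55 = 1135 minutes from midnight
Difference: 1135 - 775 = 360 minutes
That is 6 hours and 0 minutes

360


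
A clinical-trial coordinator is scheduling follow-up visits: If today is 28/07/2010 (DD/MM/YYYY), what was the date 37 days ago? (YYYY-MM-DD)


Start: 2010-07-28
Subtracting 37 days
Days already passed in July: 28
After going back through July: 9 more days to subtract
June 2010 has 30 days, need 9
Result: 2010-06-21

2010-06-21


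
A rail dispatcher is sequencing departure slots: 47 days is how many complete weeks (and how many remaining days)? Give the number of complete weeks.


Total days: 47
Days per week: 7
Division: 47 / 7 = 6 remainder 5
Complete weeks: 6
Remaining days: 5

6


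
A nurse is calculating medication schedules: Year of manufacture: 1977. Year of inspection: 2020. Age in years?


Birth year: 1977
Current year: 2020
Age = current year - birth year
Age = 2020 - 1977 = 43

43


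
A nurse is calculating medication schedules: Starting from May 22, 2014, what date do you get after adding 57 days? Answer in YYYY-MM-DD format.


Start: 2014-05-22
Adding 57 days
Days remaining in May: 9
After May: 48 days still to add
June 2014: 30 days, 18 remaining
July 2014 has 31 days, need 18
Result: 2014-07-18

2014-07-18


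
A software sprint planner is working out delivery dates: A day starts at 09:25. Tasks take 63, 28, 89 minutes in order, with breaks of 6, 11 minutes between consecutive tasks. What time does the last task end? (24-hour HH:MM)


Start: 09:25 = 565 min from midnight
  after task 1 (63 min): 10:28
  after break (6 min): 10:34
  after task 2 (28 min): 11:02
  after break (11 min): 11:13
  after task 3 (89 min): 12:42
Total elapsed: 197 minutes
End time: 12:42

12:42


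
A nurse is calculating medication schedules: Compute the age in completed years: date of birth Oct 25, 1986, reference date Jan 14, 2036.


Birth: 1986-10-25
Reference: 2036-01-14
Year difference: 2036 - 1986 = 50
Has birthday (10-25) occurred by 01-14? No
Birthday not yet reached this year -> subtract 1
Age in full years: 49

49


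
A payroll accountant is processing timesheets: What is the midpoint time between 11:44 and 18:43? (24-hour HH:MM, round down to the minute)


Start time: 11:44 = 704 minutes from midnight
End time: 18:43 = 1123 minutes from midnight
Sum: 704 + 1123 = 1827
Midpoint: 1827 / 2 = 913 minutes
Convert: 913 / 60 = 15 hours, 13 minutes
Result: 15:13

15:13


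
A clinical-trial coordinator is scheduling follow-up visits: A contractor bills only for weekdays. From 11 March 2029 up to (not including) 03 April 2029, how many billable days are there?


Start: 2029-03-11 (Sunday)
End (exclusive): 2029-04-03 (Tuesday)
Total calendar days: 23
Full weeks: 23 // 7 = 3 -> 15 weekdays
Remaining 2 days starting on Sunday:
  Sun(-), Mon(w) -> 1 weekdays
Total business days: 15 + 1 = 16

16


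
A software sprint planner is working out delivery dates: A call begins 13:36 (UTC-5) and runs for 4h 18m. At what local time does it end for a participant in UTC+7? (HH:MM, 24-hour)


Start: 13:36 in UTC-5
Step 1 - add duration:
  minutes: 36 + 18 = 54
  hours: 13 + 4 + 0 = 17
  end in UTC-5: 17:54
Step 2 - convert UTC-5 -> UTC+7:
  offset difference: 7 - (-5) = 12 hours
  17 + (12) = 29 -> mod 24 = 5
Result: 05:54 in UTC+7

05:54


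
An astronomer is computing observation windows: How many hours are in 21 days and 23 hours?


Days: 21
Extra hours: 23
Hours per day: 24
Days to hours: 21 x 24 = 504
Total: 504 + 23 = 527

527


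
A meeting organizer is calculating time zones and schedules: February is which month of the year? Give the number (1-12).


Calendar month order:
1. January
2. February <--
3. March
February is month number 2

2


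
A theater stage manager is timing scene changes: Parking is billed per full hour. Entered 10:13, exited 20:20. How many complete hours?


Start: 10:13
End: 20:20
Hour difference: 20 - 10 = 10 hours
Minute difference: 20 - 13 = 7 minutes
Total minutes: 607
Complete hours: 607 / 60 = 10 (remainder 7)

10


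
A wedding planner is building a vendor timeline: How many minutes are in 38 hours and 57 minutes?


Hours: 38
Minutes: 57
Convert hours to minutes: 38 x 60 = 2280
Add remaining minutes: 2280 + 57 = 2337

2337


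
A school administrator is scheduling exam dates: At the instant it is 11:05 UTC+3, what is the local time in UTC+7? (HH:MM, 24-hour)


Local time: 11:05 at UTC+3 (offset 3h)
Target zone: UTC+7 (offset 7h)
Difference: 7 - (3) = 4 hours
Calculation: 11 + (4) = 15
Result: 15:05

15:05


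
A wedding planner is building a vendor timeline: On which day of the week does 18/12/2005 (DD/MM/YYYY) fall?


Date: 2005-12-18
January 1, 2005 is a Saturday
Day of year: 352
Offset from Jan 1: 351 days
351 mod 7 = 1
Result: Sunday

Sunday


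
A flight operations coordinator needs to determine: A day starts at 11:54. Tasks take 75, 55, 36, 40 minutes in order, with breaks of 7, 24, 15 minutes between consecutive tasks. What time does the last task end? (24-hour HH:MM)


Start: 11:54 = 714 min from midnight
  after task 1 (75 min): 13:09
  after break (7 min): 13:16
  after task 2 (55 min): 14:11
  after break (24 min): 14:35
  after task 3 (36 min): 15:11
  after break (15 min): 15:26
  after task 4 (40 min): 16:06
Total elapsed: 252 minutes
End time: 16:06

16:06


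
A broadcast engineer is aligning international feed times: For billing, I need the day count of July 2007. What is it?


Month: July
Year: 2007
July is a 31-day month
Total: 31 days

31


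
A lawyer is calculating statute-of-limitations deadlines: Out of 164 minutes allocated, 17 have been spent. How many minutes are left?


Total budget: 164 minutes
Time used: 17 minutes
Remaining: 164 - 17 = 147 minutes
Percent used: 10.4%
Percent remaining: 89.6%

147


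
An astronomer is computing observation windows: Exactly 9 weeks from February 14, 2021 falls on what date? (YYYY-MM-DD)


Start: 2021-02-14
Weeks to add: 9
Convert to days: 9 x 7 = 63 days
Add 63 days to 2021-02-14
Result: 2021-04-18

2021-04-18


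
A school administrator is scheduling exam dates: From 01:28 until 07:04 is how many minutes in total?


Start time: 01:28 = 88 minutes from midnight
End time: 07:04 = 424 minutes from midnight
Difference: 424 - 88 = 336 minutes
That is 5 hours and 36 minutes

336


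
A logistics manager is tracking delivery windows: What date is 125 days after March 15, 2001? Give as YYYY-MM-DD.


Start: 2001-03-15
Adding 125 days
Days remaining in March: 16
After March: 109 days still to add
April 2001: 30 days, 79 remaining
May 2001: 31 days, 48 remaining
June 2001: 30 days, 18 remaining
July 2001 has 31 days, need 18
Result: 2001-07-18

2001-07-18


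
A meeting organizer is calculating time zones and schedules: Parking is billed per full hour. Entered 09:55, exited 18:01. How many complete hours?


Start: 09:55
End: 18:01
Hour difference: 18 - 9 = 9 hours
Minute difference: 1 - 55 = -54 minutes
Total minutes: 486
Complete hours: 486 / 60 = 8 (remainder 6)

8


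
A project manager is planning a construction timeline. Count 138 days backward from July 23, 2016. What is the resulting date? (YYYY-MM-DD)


Start: 2016-07-23
Subtracting 138 days
Days already passed in July: 23
After going back through July: 115 more days to subtract
June 2016: 30 days, 85 remaining
May 2016: 31 days, 54 remaining
April 2016: 30 days, 24 remaining
March 2016 has 31 days, need 24
Result: 2016-03-07

2016-03-07


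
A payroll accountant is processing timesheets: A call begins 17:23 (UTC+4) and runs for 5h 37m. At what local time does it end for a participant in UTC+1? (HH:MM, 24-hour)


Start: 17:23 in UTC+4
Step 1 - add duration:
  minutes: 23 + 37 = 60 (carry 1h)
  hours: 17 + 5 + 1 = 23
  end in UTC+4: 23:00
Step 2 - convert UTC+4 -> UTC+1:
  offset difference: 1 - (4) = -3 hours
  23 + (-3) = 20 -> mod 24 = 20
Result: 20:00 in UTC+1

20:00


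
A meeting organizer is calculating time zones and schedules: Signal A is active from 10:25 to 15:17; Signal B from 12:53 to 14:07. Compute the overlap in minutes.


Interval A: [625, 917] minutes from midnight
Interval B: [773, 847] minutes from midnight
Overlap start = max(625, 773) = 773
Overlap end = min(917, 847) = 847
Overlap = 847 - 773 = 74 minutes

74


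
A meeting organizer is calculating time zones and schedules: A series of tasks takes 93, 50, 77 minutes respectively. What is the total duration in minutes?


Durations: 93, 50, 77
Running sum: 93
+ 50 = 143
+ 77 = 220
Total duration: 220 minutes
That is 3 hours and 40 minutes

220


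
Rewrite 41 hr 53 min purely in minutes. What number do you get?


Hours: 41
Extra minutes: 53
Minutes per hour: 60
Hours to minutes: 41 x 60 = 2460
Total: 2460 + 53 = 2513

2513


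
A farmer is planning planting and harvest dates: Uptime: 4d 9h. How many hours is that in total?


Days: 4
Extra hours: 9
Hours per day: 24
Days to hours: 4 x 24 = 96
Total: 96 + 9 = 105

105


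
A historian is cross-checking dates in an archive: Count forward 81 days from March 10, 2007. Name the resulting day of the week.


Start: 2007-03-10 (Saturday)
Step 1 - find target date: add 81 days
  2007-03-10 + 81 days = 2007-05-30
Step 2 - day of week:
  81 mod 7 = 4
  Saturday + 4 days -> Wednesday
Result: Wednesday (2007-05-30)

Wednesday


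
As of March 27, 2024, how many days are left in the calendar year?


Start: March 27, 2024
End: December 31, 2024
Days left in March: 4
April: 30
May: 31
June: 30
July: 31
... plus remaining months
Sum of remaining months: 275
Total: 4 + 275 = 279

279


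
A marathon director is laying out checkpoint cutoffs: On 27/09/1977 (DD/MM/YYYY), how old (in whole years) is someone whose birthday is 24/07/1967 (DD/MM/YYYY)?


Birth: 1967-07-24
Reference: 1977-09-27
Year difference: 1977 - 1967 = 10
Has birthday (07-24) occurred by 09-27? Yes
Age in full years: 10

10


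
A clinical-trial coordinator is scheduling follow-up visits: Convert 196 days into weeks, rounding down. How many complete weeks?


Total days: 196
Days per week: 7
Division: 196 / 7 = 28 remainder 0
Complete weeks: 28
Remaining days: 0

28


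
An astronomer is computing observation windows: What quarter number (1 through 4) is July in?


Month: July (month 7)
Q1: January-March (months 1-3)
Q2: April-June (months 4-6)
Q3: July-September (months 7-9)
Q4: October-December (months 10-12)
Month 7 falls in Q3

3


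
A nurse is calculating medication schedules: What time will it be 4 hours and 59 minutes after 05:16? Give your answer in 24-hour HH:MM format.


Start time: 05:16
Adding: 4 hours 59 minutes
Minutes: 16 + 59 = 75
Minute overflow: 75 >= 60, so carry 1 hour, minutes = 15
Hours: 5 + 4 + 1 = 10
Result: 10:15

10:15


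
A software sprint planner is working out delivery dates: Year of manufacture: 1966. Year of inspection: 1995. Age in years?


Birth year: 1966
Current year: 1995
Age = current year - birth year
Age = 1995 - 1966 = 29

29


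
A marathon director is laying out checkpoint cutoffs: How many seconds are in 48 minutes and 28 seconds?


Minutes: 48
Extra seconds: 28
Seconds per minute: 60
Minutes to seconds: 48 x 60 = 2880
Total: 2880 + 28 = 2908

2908


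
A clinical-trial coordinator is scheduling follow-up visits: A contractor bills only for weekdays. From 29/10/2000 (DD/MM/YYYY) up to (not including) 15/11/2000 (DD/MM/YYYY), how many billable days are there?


Start: 2000-10-29 (Sunday)
End (exclusive): 2000-11-15 (Wednesday)
Total calendar days: 17
Full weeks: 17 // 7 = 2 -> 10 weekdays
Remaining 3 days starting on Sunday:
  Sun(-), Mon(w), Tue(w) -> 2 weekdays
Total business days: 10 + 2 = 12

12


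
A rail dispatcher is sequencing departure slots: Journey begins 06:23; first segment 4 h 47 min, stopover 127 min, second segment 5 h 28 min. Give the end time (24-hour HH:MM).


Depart: 06:23
Leg 1: +287 min -> 11:10
Layover: +127 min -> 13:17
Leg 2: +328 min -> 18:45
Total travel: 742 minutes = 12h 22m
Arrival: 18:45

18:45


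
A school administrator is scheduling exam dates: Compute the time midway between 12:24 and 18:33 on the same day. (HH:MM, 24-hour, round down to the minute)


Start time: 12:24 = 744 minutes from midnight
End time: 18:33 = 1113 minutes from midnight
Sum: 744 + 1113 = 1857
Midpoint: 1857 / 2 = 928 minutes
Convert: 928 / 60 = 15 hours, 28 minutes
Result: 15:28

15:28


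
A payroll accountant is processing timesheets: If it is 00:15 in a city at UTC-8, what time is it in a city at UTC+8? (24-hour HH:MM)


Local time: 00:15 at UTC-8 (offset -8h)
Target zone: UTC+8 (offset 8h)
Difference: 8 - (-8) = 16 hours
Calculation: 0 + (16) = 16
Result: 16:15

16:15


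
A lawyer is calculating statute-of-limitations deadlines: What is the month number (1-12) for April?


Calendar month order:
3. March
4. April <--
5. May
April is month number 4

4


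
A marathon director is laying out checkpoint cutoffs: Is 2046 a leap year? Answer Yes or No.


Year: 2046
Divisible by 4? 2046 / 4 = 511.5 -> No
Not divisible by 4, so NOT a leap year

No


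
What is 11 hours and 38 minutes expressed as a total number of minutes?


Hours: 11
Minutes: 38
Convert hours to minutes: 11 x 60 = 660
Add remaining minutes: 660 + 38 = 698

698


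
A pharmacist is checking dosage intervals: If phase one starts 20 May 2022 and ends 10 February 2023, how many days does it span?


Start date: 2022-05-20
End date: 2023-02-10
May 2022: +12 days
Jun 2022: +30 days
Jul 2022: +31 days
... (7 more months)
Total: 266 days

266


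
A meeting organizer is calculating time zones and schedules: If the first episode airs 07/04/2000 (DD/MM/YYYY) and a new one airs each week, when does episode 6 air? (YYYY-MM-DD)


First occurrence: 2000-04-07 (occurrence 1)
Each occurrence is 7 days after the previous.
Occurrence 6 is 5 weeks after the first.
5 weeks = 35 days
2000-04-07 + 35 days = 2000-05-12

2000-05-12


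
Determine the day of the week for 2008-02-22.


Date: 2008-02-22
January 1, 2008 is a Tuesday
Day of year: 53
Offset from Jan 1: 52 days
52 mod 7 = 3
Result: Friday

Friday


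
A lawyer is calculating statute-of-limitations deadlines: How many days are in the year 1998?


Year: 1998
Check leap year rules:
Divisible by 4? No
1998 is not a leap year
Days: 365

365


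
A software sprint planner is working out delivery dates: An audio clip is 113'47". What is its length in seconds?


Minutes: 113
Seconds: 47
Convert minutes to seconds: 113 x 60 = 6780
Add remaining seconds: 6780 + 47 = 6827

6827


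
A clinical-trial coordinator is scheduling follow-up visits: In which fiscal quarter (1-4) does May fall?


Month: May (month 5)
Q1: January-March (months 1-3)
Q2: April-June (months 4-6)
Q3: July-September (months 7-9)
Q4: October-December (months 10-12)
Month 5 falls in Q2

2


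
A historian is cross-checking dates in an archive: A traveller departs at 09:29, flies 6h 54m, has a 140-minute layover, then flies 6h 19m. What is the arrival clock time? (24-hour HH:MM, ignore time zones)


Depart: 09:29
Leg 1: +414 min -> 16:23
Layover: +140 min -> 18:43
Leg 2: +379 min -> 01:02
Total travel: 933 minutes = 15h 33m
Arrival: 01:02

01:02


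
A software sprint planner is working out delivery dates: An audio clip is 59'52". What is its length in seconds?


Minutes: 59
Seconds: 52
Convert minutes to seconds: 59 x 60 = 3540
Add remaining seconds: 3540 + 52 = 3592

3592


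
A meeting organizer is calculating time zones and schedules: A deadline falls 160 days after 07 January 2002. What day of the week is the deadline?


Start: 2002-01-07 (Monday)
Step 1 - find target date: add 160 days
  2002-01-07 + 160 days = 2002-06-16
Step 2 - day of week:
  160 mod 7 = 6
  Monday + 6 days -> Sunday
Result: Sunday (2002-06-16)

Sunday


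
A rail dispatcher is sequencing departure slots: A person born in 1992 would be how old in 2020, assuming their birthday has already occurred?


Birth year: 1992
Current year: 2020
Age = current year - birth year
Age = 2020 - 1992 = 28

28
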